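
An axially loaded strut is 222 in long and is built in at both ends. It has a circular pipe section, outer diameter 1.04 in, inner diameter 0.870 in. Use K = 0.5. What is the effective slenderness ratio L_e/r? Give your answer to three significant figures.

λ ≈ 327

d_o = 1.04 in, d_i = 0.870 in
I = π(d_o⁴ − d_i⁴)/64 = π(1.04⁴ − 0.8700⁴)/64 = 2.930×10^-2 in⁴
A = 0.2550 in²;  r_min = √(I/A) = √(2.930×10^-2/0.2550) = 0.3390 in
L_e = K·L = 0.5 × 222 = 111.0 in
λ = L_e / r_min = 111.00 / 0.3390 = 327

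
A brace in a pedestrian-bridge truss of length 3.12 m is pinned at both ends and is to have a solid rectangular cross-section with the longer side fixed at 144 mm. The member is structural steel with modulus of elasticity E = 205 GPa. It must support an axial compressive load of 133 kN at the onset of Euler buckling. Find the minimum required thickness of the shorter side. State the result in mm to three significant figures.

b ≈ 37.6 mm

L_e = K·L = 1 × 3.12 = 3.120 m
Required I = P_cr·L_e²/(π²E) = 1.330×10^5 × 3.120² / (π² × 2.05×10^11) = 6.399×10^-7 m⁴
I_req = 6.399×10^5 mm⁴
Rectangle, weak axis: I_min = h·b³/12 with h = 144 mm fixed  ⇒  b = (12I/h)^(1/3) = 37.6 mm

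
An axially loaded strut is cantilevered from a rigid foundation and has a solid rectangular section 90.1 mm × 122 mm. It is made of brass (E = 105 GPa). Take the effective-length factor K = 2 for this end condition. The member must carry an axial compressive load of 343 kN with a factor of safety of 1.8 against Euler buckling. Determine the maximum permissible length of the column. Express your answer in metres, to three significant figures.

L_max ≈ 1.77 m

Buckling occurs about the weak axis: I_min = h·b³/12 with b = 90.1 mm (the shorter side).
I_min = 122×90.1³/12 = 7.436×10^6 mm⁴
I = 7.436×10^-6 m⁴
Required critical load P_cr = n·P = 1.8 × 343 = 617.4 kN = 6.174×10^5 N
From P_cr = π²EI/(K·L)²:  L = (1/K)·√(π²EI/P_cr) = (1/2)·√(π²×1.05×10^11×7.436×10^-6/6.174×10^5)
L = 1.77 m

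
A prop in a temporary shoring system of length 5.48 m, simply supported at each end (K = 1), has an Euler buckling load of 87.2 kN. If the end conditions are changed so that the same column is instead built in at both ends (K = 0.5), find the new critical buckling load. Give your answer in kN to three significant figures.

P_cr ≈ 349 kN

P_cr ∝ 1/K², so P_cr,new = P_cr,old × (K_old/K_new)² = 87.2 × (1/0.5)²
= 87.2 × 4.000 = 349 kN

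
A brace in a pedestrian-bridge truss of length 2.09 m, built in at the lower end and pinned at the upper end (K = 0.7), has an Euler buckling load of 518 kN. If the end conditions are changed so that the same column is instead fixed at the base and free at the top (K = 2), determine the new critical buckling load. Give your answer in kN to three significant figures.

P_cr ∝ 1/K², so P_cr,new = P_cr,old × (K_old/K_new)² = 518 × (0.7/2)²
= 518 × 0.1225 = 63.5 kN

P_cr ≈ 63.5 kN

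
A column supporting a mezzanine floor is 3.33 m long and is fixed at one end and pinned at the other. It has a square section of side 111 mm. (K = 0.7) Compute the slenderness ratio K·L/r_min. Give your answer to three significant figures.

For a square r = a/√12 = 111/√12 = 32.04 mm
L_e = K·L = 0.7 × 3.33 m = 2.331 m = 2331.0 mm
λ = L_e / r_min = 2331.0 / 32.04 = 72.7

λ ≈ 72.7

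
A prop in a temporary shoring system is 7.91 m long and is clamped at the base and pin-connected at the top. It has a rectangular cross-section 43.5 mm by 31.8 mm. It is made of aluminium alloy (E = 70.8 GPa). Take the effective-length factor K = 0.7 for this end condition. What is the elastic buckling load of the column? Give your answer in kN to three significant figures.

Buckling occurs about the weak axis: I_min = h·b³/12 with b = 31.8 mm (the shorter side).
I_min = 43.5×31.8³/12 = 1.166×10^5 mm⁴
I = 1.166×10^5 mm⁴ = 1.166×10^-7 m⁴
Effective length L_e = K·L = 0.7 × 7.91 = 5.537 m
P_cr = π²EI / L_e² = π² × 70.8×10⁹ × 1.166×10^-7 / 5.537² = 2.657×10^3 N

P_cr ≈ 2.66 kN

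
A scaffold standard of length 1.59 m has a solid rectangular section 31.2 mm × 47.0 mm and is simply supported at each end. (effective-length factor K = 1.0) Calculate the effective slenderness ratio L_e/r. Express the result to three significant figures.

λ ≈ 177

For a rectangle r_min = b/√12 = 31.2/√12 = 9.007 mm
L_e = K·L = 1 × 1.59 m = 1.590 m = 1590.0 mm
λ = L_e / r_min = 1590.0 / 9.007 = 177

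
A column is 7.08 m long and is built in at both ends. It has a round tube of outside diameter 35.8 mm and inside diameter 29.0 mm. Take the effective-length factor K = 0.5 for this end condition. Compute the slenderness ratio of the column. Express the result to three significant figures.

d_o = 35.8 mm, d_i = 29.0 mm
I = π(d_o⁴ − d_i⁴)/64 = π(35.8⁴ − 29.00⁴)/64 = 4.591×10^4 mm⁴
A = 346.1 mm²;  r_min = √(I/A) = √(4.591×10^4/346.1) = 11.52 mm
L_e = K·L = 0.5 × 7.08 m = 3.540 m = 3540.0 mm
λ = L_e / r_min = 3540.0 / 11.52 = 307

λ ≈ 307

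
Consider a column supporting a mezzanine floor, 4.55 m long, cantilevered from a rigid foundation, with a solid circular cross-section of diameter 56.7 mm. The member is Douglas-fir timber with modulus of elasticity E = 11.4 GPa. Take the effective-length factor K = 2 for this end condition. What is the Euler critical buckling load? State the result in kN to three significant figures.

I = πd⁴/64 = π×56.7⁴/64 = 5.073×10^5 mm⁴
I = 5.073×10^5 mm⁴ = 5.073×10^-7 m⁴
Effective length L_e = K·L = 2 × 4.55 = 9.100 m
P_cr = π²EI / L_e² = π² × 11.4×10⁹ × 5.073×10^-7 / 9.100² = 689.3 N

P_cr ≈ 0.689 kN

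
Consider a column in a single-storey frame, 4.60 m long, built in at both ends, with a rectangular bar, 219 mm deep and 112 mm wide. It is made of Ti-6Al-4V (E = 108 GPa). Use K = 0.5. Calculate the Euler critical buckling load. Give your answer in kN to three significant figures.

Buckling occurs about the weak axis: I_min = h·b³/12 with b = 112 mm (the shorter side).
I_min = 219×112³/12 = 2.564×10^7 mm⁴
I = 2.564×10^7 mm⁴ = 2.564×10^-5 m⁴
Effective length L_e = K·L = 0.5 × 4.60 = 2.300 m
P_cr = π²EI / L_e² = π² × 108×10⁹ × 2.564×10^-5 / 2.300² = 5.166×10^6 N

P_cr ≈ 5170 kN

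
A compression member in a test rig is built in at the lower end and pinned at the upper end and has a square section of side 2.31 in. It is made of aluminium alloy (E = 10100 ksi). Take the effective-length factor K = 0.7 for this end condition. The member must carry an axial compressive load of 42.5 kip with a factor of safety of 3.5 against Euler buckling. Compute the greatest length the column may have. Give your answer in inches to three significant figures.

I = a⁴/12 = 2.31⁴/12 = 2.373 in⁴
Required critical load P_cr = n·P = 3.5 × 42.5 = 148.8 kip = 1.488×10^5 lb
From P_cr = π²EI/(K·L)²:  L = (1/K)·√(π²EI/P_cr) = (1/0.7)·√(π²×1.01×10^7×2.373/1.488×10^5)
L = 57.0 in

L_max ≈ 57.0 in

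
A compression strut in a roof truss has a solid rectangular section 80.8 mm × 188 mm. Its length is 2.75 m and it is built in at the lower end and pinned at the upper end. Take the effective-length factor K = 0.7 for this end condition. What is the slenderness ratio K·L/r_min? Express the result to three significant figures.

For a rectangle r_min = b/√12 = 80.8/√12 = 23.32 mm
L_e = K·L = 0.7 × 2.75 m = 1.925 m = 1925.0 mm
λ = L_e / r_min = 1925.0 / 23.32 = 82.5

λ ≈ 82.5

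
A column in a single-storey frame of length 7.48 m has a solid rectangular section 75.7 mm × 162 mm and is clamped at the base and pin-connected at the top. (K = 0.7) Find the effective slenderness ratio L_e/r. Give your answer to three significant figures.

λ ≈ 240

Buckling occurs about the weak axis: I_min = h·b³/12 with b = 75.7 mm (the shorter side).
I_min = 162×75.7³/12 = 5.856×10^6 mm⁴
A = 1.226×10^4 mm²;  r_min = √(I/A) = √(5.856×10^6/1.226×10^4) = 21.85 mm
L_e = K·L = 0.7 × 7.48 m = 5.236 m = 5236.0 mm
λ = L_e / r_min = 5236.0 / 21.85 = 240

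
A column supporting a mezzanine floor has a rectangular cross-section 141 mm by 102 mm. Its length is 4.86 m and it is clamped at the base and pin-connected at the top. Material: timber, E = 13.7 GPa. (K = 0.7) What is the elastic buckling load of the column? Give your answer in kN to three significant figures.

P_cr ≈ 146 kN

Buckling occurs about the weak axis: I_min = h·b³/12 with b = 102 mm (the shorter side).
I_min = 141×102³/12 = 1.247×10^7 mm⁴
I = 1.247×10^7 mm⁴ = 1.247×10^-5 m⁴
Effective length L_e = K·L = 0.7 × 4.86 = 3.402 m
P_cr = π²EI / L_e² = π² × 13.7×10⁹ × 1.247×10^-5 / 3.402² = 1.457×10^5 N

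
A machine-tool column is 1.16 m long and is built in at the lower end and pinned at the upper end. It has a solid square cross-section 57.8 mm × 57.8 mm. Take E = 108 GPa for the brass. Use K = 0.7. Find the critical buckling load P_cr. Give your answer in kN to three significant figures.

I = a⁴/12 = 57.8⁴/12 = 9.301×10^5 mm⁴
I = 9.301×10^5 mm⁴ = 9.301×10^-7 m⁴
Effective length L_e = K·L = 0.7 × 1.16 = 0.8120 m
P_cr = π²EI / L_e² = π² × 108×10⁹ × 9.301×10^-7 / 0.8120² = 1.504×10^6 N

P_cr ≈ 1500 kN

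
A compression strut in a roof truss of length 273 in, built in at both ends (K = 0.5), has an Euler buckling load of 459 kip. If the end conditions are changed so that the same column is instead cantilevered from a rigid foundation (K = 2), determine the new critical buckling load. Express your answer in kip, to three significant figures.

P_cr ≈ 28.7 kip

P_cr ∝ 1/K², so P_cr,new = P_cr,old × (K_old/K_new)² = 459 × (0.5/2)²
= 459 × 0.06250 = 28.7 kip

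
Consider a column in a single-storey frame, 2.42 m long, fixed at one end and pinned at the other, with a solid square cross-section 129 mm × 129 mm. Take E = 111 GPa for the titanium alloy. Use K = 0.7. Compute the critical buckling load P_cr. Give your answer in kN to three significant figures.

I = a⁴/12 = 129⁴/12 = 2.308×10^7 mm⁴
I = 2.308×10^7 mm⁴ = 2.308×10^-5 m⁴
Effective length L_e = K·L = 0.7 × 2.42 = 1.694 m
P_cr = π²EI / L_e² = π² × 111×10⁹ × 2.308×10^-5 / 1.694² = 8.810×10^6 N

P_cr ≈ 8810 kN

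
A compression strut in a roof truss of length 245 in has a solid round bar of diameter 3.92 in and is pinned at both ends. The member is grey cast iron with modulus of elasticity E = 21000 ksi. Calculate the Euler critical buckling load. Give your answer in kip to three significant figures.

P_cr ≈ 40.0 kip

I = πd⁴/64 = π×3.92⁴/64 = 11.59 in⁴
Effective length L_e = K·L = 1 × 245 = 245.0 in
P_cr = π²EI / L_e² = π² × 21000×10³ × 11.59 / 245.0² = 4.002×10^4 lb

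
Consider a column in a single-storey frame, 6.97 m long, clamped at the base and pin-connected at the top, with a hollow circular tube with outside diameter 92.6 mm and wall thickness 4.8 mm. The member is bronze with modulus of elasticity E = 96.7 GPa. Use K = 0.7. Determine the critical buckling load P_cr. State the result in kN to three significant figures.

P_cr ≈ 51.3 kN

Inner diameter d_i = 92.6 − 2×4.8 = 83.00 mm
I = π(d_o⁴ − d_i⁴)/64 = π(92.6⁴ − 83.00⁴)/64 = 1.280×10^6 mm⁴
I = 1.280×10^6 mm⁴ = 1.280×10^-6 m⁴
Effective length L_e = K·L = 0.7 × 6.97 = 4.879 m
P_cr = π²EI / L_e² = π² × 96.7×10⁹ × 1.280×10^-6 / 4.879² = 5.130×10^4 N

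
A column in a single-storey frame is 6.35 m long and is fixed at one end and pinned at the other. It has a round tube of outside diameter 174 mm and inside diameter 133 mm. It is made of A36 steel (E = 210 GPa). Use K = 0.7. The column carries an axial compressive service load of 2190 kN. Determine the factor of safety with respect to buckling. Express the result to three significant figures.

n ≈ 1.42

d_o = 174 mm, d_i = 133 mm
I = π(d_o⁴ − d_i⁴)/64 = π(174⁴ − 133.0⁴)/64 = 2.964×10^7 mm⁴
I = 2.964×10^7 mm⁴ = 2.964×10^-5 m⁴
Effective length L_e = K·L = 0.7 × 6.35 = 4.445 m
P_cr = π²EI / L_e² = π² × 210×10⁹ × 2.964×10^-5 / 4.445² = 3.109×10^6 N
Factor of safety n = P_cr / P = 3108.8 / 2190 = 1.42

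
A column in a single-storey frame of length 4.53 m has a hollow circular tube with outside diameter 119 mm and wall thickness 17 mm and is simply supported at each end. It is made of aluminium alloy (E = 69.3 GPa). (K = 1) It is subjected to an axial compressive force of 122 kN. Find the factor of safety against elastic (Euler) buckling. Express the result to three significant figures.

Inner diameter d_i = 119 − 2×17 = 85.00 mm
I = π(d_o⁴ − d_i⁴)/64 = π(119⁴ − 85.00⁴)/64 = 7.281×10^6 mm⁴
I = 7.281×10^6 mm⁴ = 7.281×10^-6 m⁴
Effective length L_e = K·L = 1 × 4.53 = 4.530 m
P_cr = π²EI / L_e² = π² × 69.3×10⁹ × 7.281×10^-6 / 4.530² = 2.427×10^5 N
Factor of safety n = P_cr / P = 242.69 / 122 = 1.99

n ≈ 1.99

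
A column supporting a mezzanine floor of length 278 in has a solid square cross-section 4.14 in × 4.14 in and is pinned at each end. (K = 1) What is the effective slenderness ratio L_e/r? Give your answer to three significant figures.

For a square r = a/√12 = 4.14/√12 = 1.195 in
L_e = K·L = 1 × 278 = 278.0 in
λ = L_e / r_min = 278.00 / 1.195 = 233

λ ≈ 233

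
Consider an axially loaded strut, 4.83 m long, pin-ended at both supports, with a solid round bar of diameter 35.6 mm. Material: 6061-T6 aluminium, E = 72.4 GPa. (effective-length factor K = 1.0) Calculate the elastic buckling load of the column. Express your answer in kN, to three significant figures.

I = πd⁴/64 = π×35.6⁴/64 = 7.884×10^4 mm⁴
I = 7.884×10^4 mm⁴ = 7.884×10^-8 m⁴
Effective length L_e = K·L = 1 × 4.83 = 4.830 m
P_cr = π²EI / L_e² = π² × 72.4×10⁹ × 7.884×10^-8 / 4.830² = 2.415×10^3 N

P_cr ≈ 2.41 kN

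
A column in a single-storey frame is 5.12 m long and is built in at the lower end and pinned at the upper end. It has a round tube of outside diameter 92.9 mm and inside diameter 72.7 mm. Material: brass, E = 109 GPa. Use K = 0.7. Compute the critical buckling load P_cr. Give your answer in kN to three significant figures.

d_o = 92.9 mm, d_i = 72.7 mm
I = π(d_o⁴ − d_i⁴)/64 = π(92.9⁴ − 72.70⁴)/64 = 2.285×10^6 mm⁴
I = 2.285×10^6 mm⁴ = 2.285×10^-6 m⁴
Effective length L_e = K·L = 0.7 × 5.12 = 3.584 m
P_cr = π²EI / L_e² = π² × 109×10⁹ × 2.285×10^-6 / 3.584² = 1.914×10^5 N

P_cr ≈ 191 kN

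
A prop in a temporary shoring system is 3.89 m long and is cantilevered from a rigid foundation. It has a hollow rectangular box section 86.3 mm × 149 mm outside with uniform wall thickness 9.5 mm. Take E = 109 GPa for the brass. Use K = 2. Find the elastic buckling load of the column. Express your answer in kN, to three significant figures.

Inner dimensions: h_i = 149 − 2×9.5 = 130.0 mm, b_i = 86.3 − 2×9.5 = 67.30 mm
Weak-axis I_min = (h_o·b_o³ − h_i·b_i³)/12 with b_o = 86.3, b_i = 67.30 mm (shorter outer/inner sides).
I_min = (149×86.3³ − 130.0×67.30³)/12 = 4.678×10^6 mm⁴
I = 4.678×10^6 mm⁴ = 4.678×10^-6 m⁴
Effective length L_e = K·L = 2 × 3.89 = 7.780 m
P_cr = π²EI / L_e² = π² × 109×10⁹ × 4.678×10^-6 / 7.780² = 8.315×10^4 N

P_cr ≈ 83.2 kN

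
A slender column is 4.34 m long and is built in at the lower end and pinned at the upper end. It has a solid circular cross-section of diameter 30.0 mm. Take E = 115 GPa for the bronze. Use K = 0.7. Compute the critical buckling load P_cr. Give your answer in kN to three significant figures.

I = πd⁴/64 = π×30.0⁴/64 = 3.976×10^4 mm⁴
I = 3.976×10^4 mm⁴ = 3.976×10^-8 m⁴
Effective length L_e = K·L = 0.7 × 4.34 = 3.038 m
P_cr = π²EI / L_e² = π² × 115×10⁹ × 3.976×10^-8 / 3.038² = 4.890×10^3 N

P_cr ≈ 4.89 kN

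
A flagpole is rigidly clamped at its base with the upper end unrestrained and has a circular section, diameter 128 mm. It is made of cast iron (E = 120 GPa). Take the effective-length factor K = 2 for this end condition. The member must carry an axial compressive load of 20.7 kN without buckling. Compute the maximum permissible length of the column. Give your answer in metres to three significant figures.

L_max ≈ 13.7 m

I = πd⁴/64 = π×128⁴/64 = 1.318×10^7 mm⁴
I = 1.318×10^-5 m⁴
At the buckling limit P_cr = P = 2.070×10^4 N
From P_cr = π²EI/(K·L)²:  L = (1/K)·√(π²EI/P_cr) = (1/2)·√(π²×1.20×10^11×1.318×10^-5/2.070×10^4)
L = 13.7 m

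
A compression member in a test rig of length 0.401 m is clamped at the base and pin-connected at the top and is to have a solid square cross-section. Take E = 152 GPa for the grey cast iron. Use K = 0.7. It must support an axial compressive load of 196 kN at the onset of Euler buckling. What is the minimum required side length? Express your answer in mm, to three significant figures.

a ≈ 18.7 mm

L_e = K·L = 0.7 × 0.401 = 0.2807 m
Required I = P_cr·L_e²/(π²E) = 1.960×10^5 × 0.2807² / (π² × 1.52×10^11) = 1.029×10^-8 m⁴
I_req = 1.029×10^4 mm⁴
Solid square: I = a⁴/12  ⇒  a = (12I)^(1/4) = (12×1.029×10^4)^(1/4) = 18.7 mm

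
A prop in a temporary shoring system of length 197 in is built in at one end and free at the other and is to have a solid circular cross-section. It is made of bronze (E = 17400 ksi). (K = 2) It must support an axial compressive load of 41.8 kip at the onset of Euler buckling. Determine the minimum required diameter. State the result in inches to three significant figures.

L_e = K·L = 2 × 197 = 394.0 in
Required I = P_cr·L_e²/(π²E) = 4.180×10^4 × 394.0² / (π² × 1.74×10^7) = 37.79 in⁴
Solid circle: I = πd⁴/64  ⇒  d = (64I/π)^(1/4) = (64×37.79/π)^(1/4) = 5.27 in

d ≈ 5.27 in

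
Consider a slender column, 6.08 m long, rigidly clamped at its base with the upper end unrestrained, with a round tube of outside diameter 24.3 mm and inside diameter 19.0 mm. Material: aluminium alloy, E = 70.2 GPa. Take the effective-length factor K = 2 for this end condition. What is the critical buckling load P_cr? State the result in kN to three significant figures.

P_cr ≈ 0.0502 kN

d_o = 24.3 mm, d_i = 19.0 mm
I = π(d_o⁴ − d_i⁴)/64 = π(24.3⁴ − 19.00⁴)/64 = 1.072×10^4 mm⁴
I = 1.072×10^4 mm⁴ = 1.072×10^-8 m⁴
Effective length L_e = K·L = 2 × 6.08 = 12.16 m
P_cr = π²EI / L_e² = π² × 70.2×10⁹ × 1.072×10^-8 / 12.16² = 50.22 N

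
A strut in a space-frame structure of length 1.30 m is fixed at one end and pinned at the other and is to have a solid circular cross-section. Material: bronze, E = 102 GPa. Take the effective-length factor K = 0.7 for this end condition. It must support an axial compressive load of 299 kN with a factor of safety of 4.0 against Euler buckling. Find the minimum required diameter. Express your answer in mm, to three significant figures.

Required P_cr = n·P = 4.0 × 299 = 1196 kN
L_e = K·L = 0.7 × 1.30 = 0.9100 m
Required I = P_cr·L_e²/(π²E) = 1.196×10^6 × 0.9100² / (π² × 1.02×10^11) = 9.838×10^-7 m⁴
I_req = 9.838×10^5 mm⁴
Solid circle: I = πd⁴/64  ⇒  d = (64I/π)^(1/4) = (64×9.838×10^5/π)^(1/4) = 66.9 mm

d ≈ 66.9 mm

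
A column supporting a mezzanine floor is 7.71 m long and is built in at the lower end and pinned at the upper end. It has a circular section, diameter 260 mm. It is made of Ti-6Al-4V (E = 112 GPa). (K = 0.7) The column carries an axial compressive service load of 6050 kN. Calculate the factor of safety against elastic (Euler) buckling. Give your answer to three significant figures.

I = πd⁴/64 = π×260⁴/64 = 2.243×10^8 mm⁴
I = 2.243×10^8 mm⁴ = 2.243×10^-4 m⁴
Effective length L_e = K·L = 0.7 × 7.71 = 5.397 m
P_cr = π²EI / L_e² = π² × 112×10⁹ × 2.243×10^-4 / 5.397² = 8.513×10^6 N
Factor of safety n = P_cr / P = 8512.9 / 6050 = 1.41

n ≈ 1.41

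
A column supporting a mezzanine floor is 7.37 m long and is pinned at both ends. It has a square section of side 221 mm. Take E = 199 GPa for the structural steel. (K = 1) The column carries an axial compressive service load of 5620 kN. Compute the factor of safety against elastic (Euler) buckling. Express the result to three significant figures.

n ≈ 1.28

I = a⁴/12 = 221⁴/12 = 1.988×10^8 mm⁴
I = 1.988×10^8 mm⁴ = 1.988×10^-4 m⁴
Effective length L_e = K·L = 1 × 7.37 = 7.370 m
P_cr = π²EI / L_e² = π² × 199×10⁹ × 1.988×10^-4 / 7.370² = 7.188×10^6 N
Factor of safety n = P_cr / P = 7188.0 / 5620 = 1.28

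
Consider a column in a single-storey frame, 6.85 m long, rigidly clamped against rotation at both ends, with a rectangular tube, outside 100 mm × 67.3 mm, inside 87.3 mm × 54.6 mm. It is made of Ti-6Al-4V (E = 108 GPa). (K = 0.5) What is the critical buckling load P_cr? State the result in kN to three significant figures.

P_cr ≈ 123 kN

Weak-axis I_min = (h_o·b_o³ − h_i·b_i³)/12 with b_o = 67.3, b_i = 54.60 mm (shorter outer/inner sides).
I_min = (100×67.3³ − 87.30×54.60³)/12 = 1.356×10^6 mm⁴
I = 1.356×10^6 mm⁴ = 1.356×10^-6 m⁴
Effective length L_e = K·L = 0.5 × 6.85 = 3.425 m
P_cr = π²EI / L_e² = π² × 108×10⁹ × 1.356×10^-6 / 3.425² = 1.232×10^5 N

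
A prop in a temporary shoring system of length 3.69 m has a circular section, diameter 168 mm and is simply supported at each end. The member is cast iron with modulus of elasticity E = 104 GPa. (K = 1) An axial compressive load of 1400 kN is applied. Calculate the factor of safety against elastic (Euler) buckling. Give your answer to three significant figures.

n ≈ 2.11

I = πd⁴/64 = π×168⁴/64 = 3.910×10^7 mm⁴
I = 3.910×10^7 mm⁴ = 3.910×10^-5 m⁴
Effective length L_e = K·L = 1 × 3.69 = 3.690 m
P_cr = π²EI / L_e² = π² × 104×10⁹ × 3.910×10^-5 / 3.690² = 2.948×10^6 N
Factor of safety n = P_cr / P = 2947.7 / 1400 = 2.11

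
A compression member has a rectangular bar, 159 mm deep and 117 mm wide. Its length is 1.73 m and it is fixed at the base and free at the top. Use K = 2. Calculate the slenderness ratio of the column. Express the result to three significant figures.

λ ≈ 102

Buckling occurs about the weak axis: I_min = h·b³/12 with b = 117 mm (the shorter side).
I_min = 159×117³/12 = 2.122×10^7 mm⁴
A = 1.860×10^4 mm²;  r_min = √(I/A) = √(2.122×10^7/1.860×10^4) = 33.77 mm
L_e = K·L = 2 × 1.73 m = 3.460 m = 3460.0 mm
λ = L_e / r_min = 3460.0 / 33.77 = 102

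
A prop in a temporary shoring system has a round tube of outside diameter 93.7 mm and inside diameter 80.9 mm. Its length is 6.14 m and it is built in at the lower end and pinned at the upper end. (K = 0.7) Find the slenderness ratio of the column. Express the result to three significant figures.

λ ≈ 139

d_o = 93.7 mm, d_i = 80.9 mm
I = π(d_o⁴ − d_i⁴)/64 = π(93.7⁴ − 80.90⁴)/64 = 1.681×10^6 mm⁴
A = 1.755×10^3 mm²;  r_min = √(I/A) = √(1.681×10^6/1.755×10^3) = 30.95 mm
L_e = K·L = 0.7 × 6.14 m = 4.298 m = 4298.0 mm
λ = L_e / r_min = 4298.0 / 30.95 = 139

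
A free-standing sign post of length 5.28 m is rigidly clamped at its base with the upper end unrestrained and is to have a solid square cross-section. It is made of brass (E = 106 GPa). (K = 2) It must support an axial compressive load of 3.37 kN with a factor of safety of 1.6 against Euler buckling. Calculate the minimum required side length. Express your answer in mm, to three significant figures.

Required P_cr = n·P = 1.6 × 3.37 = 5.392 kN
L_e = K·L = 2 × 5.28 = 10.56 m
Required I = P_cr·L_e²/(π²E) = 5.392×10^3 × 10.56² / (π² × 1.06×10^11) = 5.747×10^-7 m⁴
I_req = 5.747×10^5 mm⁴
Solid square: I = a⁴/12  ⇒  a = (12I)^(1/4) = (12×5.747×10^5)^(1/4) = 51.2 mm

a ≈ 51.2 mm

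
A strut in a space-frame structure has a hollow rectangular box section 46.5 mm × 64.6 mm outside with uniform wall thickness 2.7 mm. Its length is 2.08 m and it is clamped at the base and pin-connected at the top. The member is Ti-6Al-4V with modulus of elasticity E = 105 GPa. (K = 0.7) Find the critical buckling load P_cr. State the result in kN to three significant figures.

P_cr ≈ 97.2 kN

Inner dimensions: h_i = 64.6 − 2×2.7 = 59.20 mm, b_i = 46.5 − 2×2.7 = 41.10 mm
Weak-axis I_min = (h_o·b_o³ − h_i·b_i³)/12 with b_o = 46.5, b_i = 41.10 mm (shorter outer/inner sides).
I_min = (64.6×46.5³ − 59.20×41.10³)/12 = 1.988×10^5 mm⁴
I = 1.988×10^5 mm⁴ = 1.988×10^-7 m⁴
Effective length L_e = K·L = 0.7 × 2.08 = 1.456 m
P_cr = π²EI / L_e² = π² × 105×10⁹ × 1.988×10^-7 / 1.456² = 9.716×10^4 N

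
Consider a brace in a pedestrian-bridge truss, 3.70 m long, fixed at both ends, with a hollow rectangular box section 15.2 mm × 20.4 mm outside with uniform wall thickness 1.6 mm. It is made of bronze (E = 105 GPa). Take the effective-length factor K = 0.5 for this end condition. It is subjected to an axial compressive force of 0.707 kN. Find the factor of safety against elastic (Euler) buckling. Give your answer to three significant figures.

n ≈ 1.50

Inner dimensions: h_i = 20.4 − 2×1.6 = 17.20 mm, b_i = 15.2 − 2×1.6 = 12.00 mm
Weak-axis I_min = (h_o·b_o³ − h_i·b_i³)/12 with b_o = 15.2, b_i = 12.00 mm (shorter outer/inner sides).
I_min = (20.4×15.2³ − 17.20×12.00³)/12 = 3.493×10^3 mm⁴
I = 3.493×10^3 mm⁴ = 3.493×10^-9 m⁴
Effective length L_e = K·L = 0.5 × 3.70 = 1.850 m
P_cr = π²EI / L_e² = π² × 105×10⁹ × 3.493×10^-9 / 1.850² = 1.058×10^3 N
Factor of safety n = P_cr / P = 1.0577 / 0.707 = 1.50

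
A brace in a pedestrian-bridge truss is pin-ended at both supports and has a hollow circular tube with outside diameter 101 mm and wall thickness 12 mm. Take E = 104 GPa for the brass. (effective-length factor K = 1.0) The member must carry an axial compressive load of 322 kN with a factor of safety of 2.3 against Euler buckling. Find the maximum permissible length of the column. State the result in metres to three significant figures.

Inner diameter d_i = 101 − 2×12 = 77.00 mm
I = π(d_o⁴ − d_i⁴)/64 = π(101⁴ − 77.00⁴)/64 = 3.382×10^6 mm⁴
I = 3.382×10^-6 m⁴
Required critical load P_cr = n·P = 2.3 × 322 = 740.6 kN = 7.406×10^5 N
From P_cr = π²EI/(K·L)²:  L = (1/K)·√(π²EI/P_cr) = (1/1)·√(π²×1.04×10^11×3.382×10^-6/7.406×10^5)
L = 2.17 m

L_max ≈ 2.17 m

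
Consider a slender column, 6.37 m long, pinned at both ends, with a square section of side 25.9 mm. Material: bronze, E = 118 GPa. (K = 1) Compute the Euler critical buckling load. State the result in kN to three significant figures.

P_cr ≈ 1.08 kN

I = a⁴/12 = 25.9⁴/12 = 3.750×10^4 mm⁴
I = 3.750×10^4 mm⁴ = 3.750×10^-8 m⁴
Effective length L_e = K·L = 1 × 6.37 = 6.370 m
P_cr = π²EI / L_e² = π² × 118×10⁹ × 3.750×10^-8 / 6.370² = 1.076×10^3 N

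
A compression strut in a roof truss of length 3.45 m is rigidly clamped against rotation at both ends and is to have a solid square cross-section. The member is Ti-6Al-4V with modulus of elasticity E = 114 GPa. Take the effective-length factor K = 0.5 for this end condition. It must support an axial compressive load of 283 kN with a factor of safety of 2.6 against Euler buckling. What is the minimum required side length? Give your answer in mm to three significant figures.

Required P_cr = n·P = 2.6 × 283 = 735.8 kN
L_e = K·L = 0.5 × 3.45 = 1.725 m
Required I = P_cr·L_e²/(π²E) = 7.358×10^5 × 1.725² / (π² × 1.14×10^11) = 1.946×10^-6 m⁴
I_req = 1.946×10^6 mm⁴
Solid square: I = a⁴/12  ⇒  a = (12I)^(1/4) = (12×1.946×10^6)^(1/4) = 69.5 mm

a ≈ 69.5 mm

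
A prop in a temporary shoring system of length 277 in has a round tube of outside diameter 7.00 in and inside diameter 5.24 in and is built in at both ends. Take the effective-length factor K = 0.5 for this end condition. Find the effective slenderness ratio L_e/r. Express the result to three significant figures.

d_o = 7.00 in, d_i = 5.24 in
I = π(d_o⁴ − d_i⁴)/64 = π(7.00⁴ − 5.240⁴)/64 = 80.85 in⁴
A = 16.92 in²;  r_min = √(I/A) = √(80.85/16.92) = 2.186 in
L_e = K·L = 0.5 × 277 = 138.5 in
λ = L_e / r_min = 138.50 / 2.186 = 63.4

λ ≈ 63.4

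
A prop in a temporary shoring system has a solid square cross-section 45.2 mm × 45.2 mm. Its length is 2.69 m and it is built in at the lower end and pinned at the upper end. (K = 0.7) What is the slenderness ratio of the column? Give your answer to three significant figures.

For a square r = a/√12 = 45.2/√12 = 13.05 mm
L_e = K·L = 0.7 × 2.69 m = 1.883 m = 1883.0 mm
λ = L_e / r_min = 1883.0 / 13.05 = 144

λ ≈ 144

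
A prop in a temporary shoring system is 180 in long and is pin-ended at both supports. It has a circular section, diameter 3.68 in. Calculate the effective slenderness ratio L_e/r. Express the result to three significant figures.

λ ≈ 196

For a solid circle r = d/4 = 3.68/4 = 0.9200 in
L_e = K·L = 1 × 180 = 180.0 in
λ = L_e / r_min = 180.00 / 0.9200 = 196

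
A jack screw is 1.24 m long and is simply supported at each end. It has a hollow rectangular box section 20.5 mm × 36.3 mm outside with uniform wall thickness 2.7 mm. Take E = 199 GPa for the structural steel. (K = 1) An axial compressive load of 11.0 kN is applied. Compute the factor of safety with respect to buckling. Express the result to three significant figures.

Inner dimensions: h_i = 36.3 − 2×2.7 = 30.90 mm, b_i = 20.5 − 2×2.7 = 15.10 mm
Weak-axis I_min = (h_o·b_o³ − h_i·b_i³)/12 with b_o = 20.5, b_i = 15.10 mm (shorter outer/inner sides).
I_min = (36.3×20.5³ − 30.90×15.10³)/12 = 1.720×10^4 mm⁴
I = 1.720×10^4 mm⁴ = 1.720×10^-8 m⁴
Effective length L_e = K·L = 1 × 1.24 = 1.240 m
P_cr = π²EI / L_e² = π² × 199×10⁹ × 1.720×10^-8 / 1.240² = 2.196×10^4 N
Factor of safety n = P_cr / P = 21.964 / 11.0 = 2.00

n ≈ 2.00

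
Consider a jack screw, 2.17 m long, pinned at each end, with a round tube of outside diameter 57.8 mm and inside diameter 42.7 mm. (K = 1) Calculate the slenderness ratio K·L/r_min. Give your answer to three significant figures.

λ ≈ 121

d_o = 57.8 mm, d_i = 42.7 mm
I = π(d_o⁴ − d_i⁴)/64 = π(57.8⁴ − 42.70⁴)/64 = 3.847×10^5 mm⁴
A = 1.192×10^3 mm²;  r_min = √(I/A) = √(3.847×10^5/1.192×10^3) = 17.97 mm
L_e = K·L = 1 × 2.17 m = 2.170 m = 2170.0 mm
λ = L_e / r_min = 2170.0 / 17.97 = 121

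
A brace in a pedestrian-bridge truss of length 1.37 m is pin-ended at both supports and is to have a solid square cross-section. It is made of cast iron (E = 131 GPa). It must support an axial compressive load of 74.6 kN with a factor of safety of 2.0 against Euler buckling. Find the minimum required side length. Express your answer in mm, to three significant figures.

a ≈ 40.2 mm

Required P_cr = n·P = 2.0 × 74.6 = 149.2 kN
L_e = K·L = 1 × 1.37 = 1.370 m
Required I = P_cr·L_e²/(π²E) = 1.492×10^5 × 1.370² / (π² × 1.31×10^11) = 2.166×10^-7 m⁴
I_req = 2.166×10^5 mm⁴
Solid square: I = a⁴/12  ⇒  a = (12I)^(1/4) = (12×2.166×10^5)^(1/4) = 40.2 mm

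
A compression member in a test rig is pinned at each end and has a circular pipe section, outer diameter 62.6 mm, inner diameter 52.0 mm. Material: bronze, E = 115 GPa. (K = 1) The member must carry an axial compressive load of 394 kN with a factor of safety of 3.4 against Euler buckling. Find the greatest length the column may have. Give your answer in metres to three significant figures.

L_max ≈ 0.578 m

d_o = 62.6 mm, d_i = 52.0 mm
I = π(d_o⁴ − d_i⁴)/64 = π(62.6⁴ − 52.00⁴)/64 = 3.949×10^5 mm⁴
I = 3.949×10^-7 m⁴
Required critical load P_cr = n·P = 3.4 × 394 = 1340 kN = 1.340×10^6 N
From P_cr = π²EI/(K·L)²:  L = (1/K)·√(π²EI/P_cr) = (1/1)·√(π²×1.15×10^11×3.949×10^-7/1.340×10^6)
L = 0.578 m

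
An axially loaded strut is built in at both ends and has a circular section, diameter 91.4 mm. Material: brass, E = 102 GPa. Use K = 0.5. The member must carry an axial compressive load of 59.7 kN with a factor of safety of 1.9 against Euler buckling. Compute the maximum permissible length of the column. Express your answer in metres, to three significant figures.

L_max ≈ 11.0 m

I = πd⁴/64 = π×91.4⁴/64 = 3.426×10^6 mm⁴
I = 3.426×10^-6 m⁴
Required critical load P_cr = n·P = 1.9 × 59.7 = 113.4 kN = 1.134×10^5 N
From P_cr = π²EI/(K·L)²:  L = (1/K)·√(π²EI/P_cr) = (1/0.5)·√(π²×1.02×10^11×3.426×10^-6/1.134×10^5)
L = 11.0 m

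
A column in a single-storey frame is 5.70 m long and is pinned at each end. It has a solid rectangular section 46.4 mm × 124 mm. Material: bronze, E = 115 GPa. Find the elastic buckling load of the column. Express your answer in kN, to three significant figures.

Buckling occurs about the weak axis: I_min = h·b³/12 with b = 46.4 mm (the shorter side).
I_min = 124×46.4³/12 = 1.032×10^6 mm⁴
I = 1.032×10^6 mm⁴ = 1.032×10^-6 m⁴
Effective length L_e = K·L = 1 × 5.70 = 5.700 m
P_cr = π²EI / L_e² = π² × 115×10⁹ × 1.032×10^-6 / 5.700² = 3.606×10^4 N

P_cr ≈ 36.1 kN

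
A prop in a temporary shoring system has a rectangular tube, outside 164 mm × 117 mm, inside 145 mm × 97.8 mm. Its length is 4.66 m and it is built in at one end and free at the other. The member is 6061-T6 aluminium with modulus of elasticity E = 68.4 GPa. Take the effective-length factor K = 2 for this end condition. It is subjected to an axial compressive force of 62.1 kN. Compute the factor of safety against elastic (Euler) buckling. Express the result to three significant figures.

n ≈ 1.32

Weak-axis I_min = (h_o·b_o³ − h_i·b_i³)/12 with b_o = 117, b_i = 97.80 mm (shorter outer/inner sides).
I_min = (164×117³ − 145.0×97.80³)/12 = 1.059×10^7 mm⁴
I = 1.059×10^7 mm⁴ = 1.059×10^-5 m⁴
Effective length L_e = K·L = 2 × 4.66 = 9.320 m
P_cr = π²EI / L_e² = π² × 68.4×10⁹ × 1.059×10^-5 / 9.320² = 8.227×10^4 N
Factor of safety n = P_cr / P = 82.269 / 62.1 = 1.32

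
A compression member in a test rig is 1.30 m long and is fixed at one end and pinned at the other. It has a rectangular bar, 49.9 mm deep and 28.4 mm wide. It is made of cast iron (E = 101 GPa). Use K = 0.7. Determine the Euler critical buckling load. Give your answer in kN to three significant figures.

P_cr ≈ 115 kN

Buckling occurs about the weak axis: I_min = h·b³/12 with b = 28.4 mm (the shorter side).
I_min = 49.9×28.4³/12 = 9.525×10^4 mm⁴
I = 9.525×10^4 mm⁴ = 9.525×10^-8 m⁴
Effective length L_e = K·L = 0.7 × 1.30 = 0.9100 m
P_cr = π²EI / L_e² = π² × 101×10⁹ × 9.525×10^-8 / 0.9100² = 1.147×10^5 N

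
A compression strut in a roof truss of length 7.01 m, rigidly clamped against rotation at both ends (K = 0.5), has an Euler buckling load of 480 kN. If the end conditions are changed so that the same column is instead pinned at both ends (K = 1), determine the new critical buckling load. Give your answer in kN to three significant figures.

P_cr ≈ 120 kN

P_cr ∝ 1/K², so P_cr,new = P_cr,old × (K_old/K_new)² = 480 × (0.5/1)²
= 480 × 0.2500 = 120 kN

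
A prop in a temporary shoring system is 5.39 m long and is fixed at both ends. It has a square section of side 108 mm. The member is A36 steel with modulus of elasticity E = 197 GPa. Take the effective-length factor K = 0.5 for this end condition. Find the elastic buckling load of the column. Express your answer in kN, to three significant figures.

P_cr ≈ 3040 kN

I = a⁴/12 = 108⁴/12 = 1.134×10^7 mm⁴
I = 1.134×10^7 mm⁴ = 1.134×10^-5 m⁴
Effective length L_e = K·L = 0.5 × 5.39 = 2.695 m
P_cr = π²EI / L_e² = π² × 197×10⁹ × 1.134×10^-5 / 2.695² = 3.035×10^6 N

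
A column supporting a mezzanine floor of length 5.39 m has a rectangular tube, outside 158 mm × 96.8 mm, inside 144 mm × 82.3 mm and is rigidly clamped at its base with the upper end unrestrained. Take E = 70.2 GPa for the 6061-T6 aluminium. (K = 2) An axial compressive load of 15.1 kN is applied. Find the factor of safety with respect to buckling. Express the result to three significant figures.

n ≈ 2.07

Weak-axis I_min = (h_o·b_o³ − h_i·b_i³)/12 with b_o = 96.8, b_i = 82.30 mm (shorter outer/inner sides).
I_min = (158×96.8³ − 144.0×82.30³)/12 = 5.253×10^6 mm⁴
I = 5.253×10^6 mm⁴ = 5.253×10^-6 m⁴
Effective length L_e = K·L = 2 × 5.39 = 10.78 m
P_cr = π²EI / L_e² = π² × 70.2×10⁹ × 5.253×10^-6 / 10.78² = 3.132×10^4 N
Factor of safety n = P_cr / P = 31.321 / 15.1 = 2.07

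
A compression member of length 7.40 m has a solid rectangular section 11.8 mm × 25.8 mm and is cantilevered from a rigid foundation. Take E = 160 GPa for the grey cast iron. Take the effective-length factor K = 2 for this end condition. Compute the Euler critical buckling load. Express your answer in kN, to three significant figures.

Buckling occurs about the weak axis: I_min = h·b³/12 with b = 11.8 mm (the shorter side).
I_min = 25.8×11.8³/12 = 3.533×10^3 mm⁴
I = 3.533×10^3 mm⁴ = 3.533×10^-9 m⁴
Effective length L_e = K·L = 2 × 7.40 = 14.80 m
P_cr = π²EI / L_e² = π² × 160×10⁹ × 3.533×10^-9 / 14.80² = 25.47 N

P_cr ≈ 0.0255 kN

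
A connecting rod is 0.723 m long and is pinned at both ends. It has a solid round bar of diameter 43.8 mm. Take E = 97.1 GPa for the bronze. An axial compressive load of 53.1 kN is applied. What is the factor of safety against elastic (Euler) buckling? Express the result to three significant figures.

I = πd⁴/64 = π×43.8⁴/64 = 1.807×10^5 mm⁴
I = 1.807×10^5 mm⁴ = 1.807×10^-7 m⁴
Effective length L_e = K·L = 1 × 0.723 = 0.7230 m
P_cr = π²EI / L_e² = π² × 97.1×10⁹ × 1.807×10^-7 / 0.7230² = 3.312×10^5 N
Factor of safety n = P_cr / P = 331.21 / 53.1 = 6.24

n ≈ 6.24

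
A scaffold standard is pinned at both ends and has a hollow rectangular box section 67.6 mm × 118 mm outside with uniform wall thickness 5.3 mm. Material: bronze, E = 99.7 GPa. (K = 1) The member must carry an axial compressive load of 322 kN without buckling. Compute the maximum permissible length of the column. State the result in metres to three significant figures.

Inner dimensions: h_i = 118 − 2×5.3 = 107.4 mm, b_i = 67.6 − 2×5.3 = 57.00 mm
Weak-axis I_min = (h_o·b_o³ − h_i·b_i³)/12 with b_o = 67.6, b_i = 57.00 mm (shorter outer/inner sides).
I_min = (118×67.6³ − 107.4×57.00³)/12 = 1.380×10^6 mm⁴
I = 1.380×10^-6 m⁴
At the buckling limit P_cr = P = 3.220×10^5 N
From P_cr = π²EI/(K·L)²:  L = (1/K)·√(π²EI/P_cr) = (1/1)·√(π²×9.97×10^10×1.380×10^-6/3.220×10^5)
L = 2.05 m

L_max ≈ 2.05 m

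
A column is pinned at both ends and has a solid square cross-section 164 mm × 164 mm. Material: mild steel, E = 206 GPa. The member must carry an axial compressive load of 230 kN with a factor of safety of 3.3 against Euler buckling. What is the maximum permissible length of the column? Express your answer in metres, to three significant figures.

I = a⁴/12 = 164⁴/12 = 6.028×10^7 mm⁴
I = 6.028×10^-5 m⁴
Required critical load P_cr = n·P = 3.3 × 230 = 759.0 kN = 7.590×10^5 N
From P_cr = π²EI/(K·L)²:  L = (1/K)·√(π²EI/P_cr) = (1/1)·√(π²×2.06×10^11×6.028×10^-5/7.590×10^5)
L = 12.7 m

L_max ≈ 12.7 m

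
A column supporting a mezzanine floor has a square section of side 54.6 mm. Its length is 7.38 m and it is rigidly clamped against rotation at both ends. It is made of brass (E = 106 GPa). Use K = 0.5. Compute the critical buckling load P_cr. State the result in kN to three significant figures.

I = a⁴/12 = 54.6⁴/12 = 7.406×10^5 mm⁴
I = 7.406×10^5 mm⁴ = 7.406×10^-7 m⁴
Effective length L_e = K·L = 0.5 × 7.38 = 3.690 m
P_cr = π²EI / L_e² = π² × 106×10⁹ × 7.406×10^-7 / 3.690² = 5.690×10^4 N

P_cr ≈ 56.9 kN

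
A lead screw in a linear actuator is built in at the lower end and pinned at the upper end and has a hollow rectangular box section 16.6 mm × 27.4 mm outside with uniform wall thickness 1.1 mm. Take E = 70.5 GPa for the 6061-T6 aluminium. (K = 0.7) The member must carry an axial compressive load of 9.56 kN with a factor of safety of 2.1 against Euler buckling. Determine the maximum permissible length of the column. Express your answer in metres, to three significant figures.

Inner dimensions: h_i = 27.4 − 2×1.1 = 25.20 mm, b_i = 16.6 − 2×1.1 = 14.40 mm
Weak-axis I_min = (h_o·b_o³ − h_i·b_i³)/12 with b_o = 16.6, b_i = 14.40 mm (shorter outer/inner sides).
I_min = (27.4×16.6³ − 25.20×14.40³)/12 = 4.174×10^3 mm⁴
I = 4.174×10^-9 m⁴
Required critical load P_cr = n·P = 2.1 × 9.56 = 20.08 kN = 2.008×10^4 N
From P_cr = π²EI/(K·L)²:  L = (1/K)·√(π²EI/P_cr) = (1/0.7)·√(π²×7.05×10^10×4.174×10^-9/2.008×10^4)
L = 0.543 m

L_max ≈ 0.543 m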